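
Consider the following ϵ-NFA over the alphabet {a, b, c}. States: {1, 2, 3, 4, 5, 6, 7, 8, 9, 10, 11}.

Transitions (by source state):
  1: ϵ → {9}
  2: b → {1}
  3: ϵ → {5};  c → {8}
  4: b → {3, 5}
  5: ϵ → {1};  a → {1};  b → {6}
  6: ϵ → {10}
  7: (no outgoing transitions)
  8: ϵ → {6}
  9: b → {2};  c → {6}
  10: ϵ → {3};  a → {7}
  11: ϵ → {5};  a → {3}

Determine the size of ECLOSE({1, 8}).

7

Start with {1, 8}.
From 1 via ϵ: add 9.
From 8 via ϵ: add 6.
From 6 via ϵ: add 10.
From 10 via ϵ: add 3.
From 3 via ϵ: add 5.
ϵ-closure = {1, 3, 5, 6, 8, 9, 10}, which has 7 states.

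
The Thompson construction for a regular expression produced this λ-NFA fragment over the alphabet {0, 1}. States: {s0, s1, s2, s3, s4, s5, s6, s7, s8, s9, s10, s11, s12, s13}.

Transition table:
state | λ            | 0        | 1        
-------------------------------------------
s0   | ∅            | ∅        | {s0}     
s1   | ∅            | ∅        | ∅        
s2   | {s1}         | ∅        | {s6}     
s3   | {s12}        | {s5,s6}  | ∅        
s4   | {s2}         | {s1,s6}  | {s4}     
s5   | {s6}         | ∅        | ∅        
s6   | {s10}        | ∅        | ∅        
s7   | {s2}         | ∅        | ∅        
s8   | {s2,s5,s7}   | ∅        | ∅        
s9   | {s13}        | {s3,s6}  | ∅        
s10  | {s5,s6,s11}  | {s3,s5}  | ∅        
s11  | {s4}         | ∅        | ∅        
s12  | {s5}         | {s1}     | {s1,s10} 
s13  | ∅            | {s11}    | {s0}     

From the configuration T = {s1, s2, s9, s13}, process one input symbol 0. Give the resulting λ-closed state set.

s9 on 0 → {s3, s6}.
s13 on 0 → {s11}.
No 0-transition from s1, s2.
Union after reading 0: {s3, s6, s11}.
Now take the λ-closure:
From s3 via λ: add s12.
From s6 via λ: add s10.
From s11 via λ: add s4.
From s4 via λ: add s2.
From s10 via λ: add s5.
From s2 via λ: add s1.
No new states can be added; the closed set is {s1, s2, s3, s4, s5, s6, s10, s11, s12}.

{s1, s2, s3, s4, s5, s6, s10, s11, s12}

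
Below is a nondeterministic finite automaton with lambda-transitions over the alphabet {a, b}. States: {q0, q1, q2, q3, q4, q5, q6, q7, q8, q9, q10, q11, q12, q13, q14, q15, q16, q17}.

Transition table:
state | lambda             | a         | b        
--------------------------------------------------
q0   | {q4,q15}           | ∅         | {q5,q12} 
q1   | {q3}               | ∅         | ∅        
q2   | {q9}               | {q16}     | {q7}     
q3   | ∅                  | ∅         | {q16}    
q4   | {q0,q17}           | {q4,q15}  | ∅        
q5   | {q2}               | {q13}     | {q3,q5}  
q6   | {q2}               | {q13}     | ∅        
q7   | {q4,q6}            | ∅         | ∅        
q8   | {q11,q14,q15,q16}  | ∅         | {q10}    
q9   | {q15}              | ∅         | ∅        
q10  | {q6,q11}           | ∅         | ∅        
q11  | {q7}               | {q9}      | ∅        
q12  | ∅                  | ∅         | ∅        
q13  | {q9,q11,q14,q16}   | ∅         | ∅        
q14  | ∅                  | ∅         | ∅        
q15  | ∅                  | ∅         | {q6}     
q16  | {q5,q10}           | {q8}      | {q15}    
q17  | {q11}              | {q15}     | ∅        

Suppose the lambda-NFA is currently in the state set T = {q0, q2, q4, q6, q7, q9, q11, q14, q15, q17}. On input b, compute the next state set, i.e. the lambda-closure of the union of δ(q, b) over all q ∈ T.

{q0, q2, q4, q5, q6, q7, q9, q11, q12, q15, q17}

q0 on b → {q5, q12}.
q2 on b → {q7}.
q15 on b → {q6}.
No b-transition from q4, q6, q7, q9, q11, q14, q17.
Union after reading b: {q5, q6, q7, q12}.
Now take the lambda-closure:
From q5 via lambda: add q2.
From q7 via lambda: add q4.
From q2 via lambda: add q9.
From q4 via lambda: add q0, q17.
From q0 via lambda: add q15.
From q17 via lambda: add q11.
No new states can be added; the closed set is {q0, q2, q4, q5, q6, q7, q9, q11, q12, q15, q17}.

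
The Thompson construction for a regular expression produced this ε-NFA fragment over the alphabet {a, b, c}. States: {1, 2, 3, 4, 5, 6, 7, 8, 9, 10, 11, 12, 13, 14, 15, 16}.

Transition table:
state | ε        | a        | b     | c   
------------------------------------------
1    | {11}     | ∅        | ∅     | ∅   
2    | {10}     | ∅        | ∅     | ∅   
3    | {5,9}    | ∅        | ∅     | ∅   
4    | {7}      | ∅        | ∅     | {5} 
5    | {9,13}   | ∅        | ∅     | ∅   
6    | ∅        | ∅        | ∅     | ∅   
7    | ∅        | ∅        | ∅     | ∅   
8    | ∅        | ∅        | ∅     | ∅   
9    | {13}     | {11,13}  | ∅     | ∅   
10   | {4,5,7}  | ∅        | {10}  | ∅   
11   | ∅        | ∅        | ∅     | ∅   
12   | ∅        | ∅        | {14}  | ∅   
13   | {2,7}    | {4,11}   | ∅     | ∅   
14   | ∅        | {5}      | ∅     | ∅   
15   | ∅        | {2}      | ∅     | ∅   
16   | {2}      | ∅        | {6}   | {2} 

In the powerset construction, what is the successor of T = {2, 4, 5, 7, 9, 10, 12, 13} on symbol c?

4 on c → {5}.
No c-transition from 2, 5, 7, 9, 10, 12, 13.
Union after reading c: {5}.
Now take the ε-closure:
From 5 via ε: add 9, 13.
From 13 via ε: add 2, 7.
From 2 via ε: add 10.
From 10 via ε: add 4.
No new states can be added; the closed set is {2, 4, 5, 7, 9, 10, 13}.

{2, 4, 5, 7, 9, 10, 13}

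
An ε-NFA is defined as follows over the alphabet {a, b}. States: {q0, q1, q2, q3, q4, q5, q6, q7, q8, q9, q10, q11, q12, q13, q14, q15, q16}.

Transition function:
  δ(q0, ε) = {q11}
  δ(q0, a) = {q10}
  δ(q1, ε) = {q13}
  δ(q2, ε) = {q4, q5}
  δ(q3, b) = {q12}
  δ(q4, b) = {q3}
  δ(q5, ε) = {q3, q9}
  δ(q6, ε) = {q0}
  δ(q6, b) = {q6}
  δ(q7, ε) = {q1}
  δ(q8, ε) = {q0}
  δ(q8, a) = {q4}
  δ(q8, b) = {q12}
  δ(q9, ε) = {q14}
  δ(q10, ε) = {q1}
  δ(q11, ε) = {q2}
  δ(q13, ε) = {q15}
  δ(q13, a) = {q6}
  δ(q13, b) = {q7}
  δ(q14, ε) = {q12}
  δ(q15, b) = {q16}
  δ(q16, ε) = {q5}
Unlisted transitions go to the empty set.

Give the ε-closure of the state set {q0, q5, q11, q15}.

Start with {q0, q5, q11, q15}.
From q5 via ε: add q3, q9.
From q11 via ε: add q2.
From q2 via ε: add q4.
From q9 via ε: add q14.
From q14 via ε: add q12.
No new states can be added; the closed set is {q0, q2, q3, q4, q5, q9, q11, q12, q14, q15}.

{q0, q2, q3, q4, q5, q9, q11, q12, q14, q15}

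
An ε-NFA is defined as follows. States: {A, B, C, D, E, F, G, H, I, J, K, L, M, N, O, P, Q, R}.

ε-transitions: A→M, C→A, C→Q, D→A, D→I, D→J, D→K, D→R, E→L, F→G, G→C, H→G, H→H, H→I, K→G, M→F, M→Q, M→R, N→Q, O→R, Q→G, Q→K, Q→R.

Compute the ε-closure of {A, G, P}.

Start with {A, G, P}.
From A via ε: add M.
From G via ε: add C.
From C via ε: add Q.
From M via ε: add F, R.
From Q via ε: add K.
No new states can be added; the closed set is {A, C, F, G, K, M, P, Q, R}.

{A, C, F, G, K, M, P, Q, R}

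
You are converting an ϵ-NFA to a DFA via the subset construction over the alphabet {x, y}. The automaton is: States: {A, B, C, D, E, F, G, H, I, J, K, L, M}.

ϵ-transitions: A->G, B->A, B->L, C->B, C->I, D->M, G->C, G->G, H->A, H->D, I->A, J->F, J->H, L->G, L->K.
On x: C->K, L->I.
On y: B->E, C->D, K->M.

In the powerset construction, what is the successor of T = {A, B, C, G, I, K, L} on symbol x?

{A, B, C, G, I, K, L}

C on x → {K}.
L on x → {I}.
No x-transition from A, B, G, I, K.
Union after reading x: {I, K}.
Now take the ϵ-closure:
From I via ϵ: add A.
From A via ϵ: add G.
From G via ϵ: add C.
From C via ϵ: add B.
From B via ϵ: add L.
No new states can be added; the closed set is {A, B, C, G, I, K, L}.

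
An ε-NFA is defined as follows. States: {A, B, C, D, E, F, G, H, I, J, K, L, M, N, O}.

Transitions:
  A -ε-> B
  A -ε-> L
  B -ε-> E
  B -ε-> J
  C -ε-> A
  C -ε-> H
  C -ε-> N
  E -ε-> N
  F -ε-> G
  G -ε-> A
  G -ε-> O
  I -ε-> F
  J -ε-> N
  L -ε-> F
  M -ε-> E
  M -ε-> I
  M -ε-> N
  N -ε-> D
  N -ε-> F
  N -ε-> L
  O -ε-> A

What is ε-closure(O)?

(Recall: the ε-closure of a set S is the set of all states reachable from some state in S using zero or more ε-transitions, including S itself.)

{A, B, D, E, F, G, J, L, N, O}

Start with {O}.
From O via ε: add A.
From A via ε: add B, L.
From B via ε: add E, J.
From L via ε: add F.
From E via ε: add N.
From F via ε: add G.
From N via ε: add D.
No new states can be added; the closed set is {A, B, D, E, F, G, J, L, N, O}.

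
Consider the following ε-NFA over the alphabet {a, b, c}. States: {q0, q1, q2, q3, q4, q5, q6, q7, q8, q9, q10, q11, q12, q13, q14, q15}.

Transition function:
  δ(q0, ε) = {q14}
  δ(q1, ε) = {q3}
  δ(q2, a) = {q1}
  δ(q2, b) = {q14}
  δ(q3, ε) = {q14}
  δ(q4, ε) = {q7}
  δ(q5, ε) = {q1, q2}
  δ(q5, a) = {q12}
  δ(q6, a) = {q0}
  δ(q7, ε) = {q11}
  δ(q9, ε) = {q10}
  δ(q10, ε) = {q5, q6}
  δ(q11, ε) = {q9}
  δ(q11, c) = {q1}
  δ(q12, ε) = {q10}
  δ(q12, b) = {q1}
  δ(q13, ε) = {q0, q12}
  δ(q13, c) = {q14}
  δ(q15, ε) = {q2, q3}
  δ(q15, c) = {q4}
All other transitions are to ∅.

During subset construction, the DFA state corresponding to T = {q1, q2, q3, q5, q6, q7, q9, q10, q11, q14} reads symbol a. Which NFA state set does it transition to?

{q0, q1, q2, q3, q5, q6, q10, q12, q14}

q2 on a → {q1}.
q5 on a → {q12}.
q6 on a → {q0}.
No a-transition from q1, q3, q7, q9, q10, q11, q14.
Union after reading a: {q0, q1, q12}.
Now take the ε-closure:
From q0 via ε: add q14.
From q1 via ε: add q3.
From q12 via ε: add q10.
From q10 via ε: add q5, q6.
From q5 via ε: add q2.
No new states can be added; the closed set is {q0, q1, q2, q3, q5, q6, q10, q12, q14}.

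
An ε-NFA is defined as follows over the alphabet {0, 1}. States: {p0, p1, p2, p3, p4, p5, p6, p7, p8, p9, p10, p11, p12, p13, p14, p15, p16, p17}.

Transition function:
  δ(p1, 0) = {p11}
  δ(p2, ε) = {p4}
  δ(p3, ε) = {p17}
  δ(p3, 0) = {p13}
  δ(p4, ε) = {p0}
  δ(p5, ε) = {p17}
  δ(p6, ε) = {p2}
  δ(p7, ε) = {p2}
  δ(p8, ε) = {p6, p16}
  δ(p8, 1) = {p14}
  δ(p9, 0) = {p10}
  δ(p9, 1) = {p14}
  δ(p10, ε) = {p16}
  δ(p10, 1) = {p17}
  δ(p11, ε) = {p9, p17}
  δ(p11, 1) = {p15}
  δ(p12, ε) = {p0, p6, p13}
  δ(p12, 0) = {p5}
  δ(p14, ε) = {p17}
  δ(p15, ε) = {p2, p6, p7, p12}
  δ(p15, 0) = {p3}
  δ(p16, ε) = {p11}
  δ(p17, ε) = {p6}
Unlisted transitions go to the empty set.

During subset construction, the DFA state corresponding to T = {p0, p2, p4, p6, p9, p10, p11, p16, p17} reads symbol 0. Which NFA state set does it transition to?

{p0, p2, p4, p6, p9, p10, p11, p16, p17}

p9 on 0 → {p10}.
No 0-transition from p0, p2, p4, p6, p10, p11, p16, p17.
Union after reading 0: {p10}.
Now take the ε-closure:
From p10 via ε: add p16.
From p16 via ε: add p11.
From p11 via ε: add p9, p17.
From p17 via ε: add p6.
From p6 via ε: add p2.
From p2 via ε: add p4.
From p4 via ε: add p0.
No new states can be added; the closed set is {p0, p2, p4, p6, p9, p10, p11, p16, p17}.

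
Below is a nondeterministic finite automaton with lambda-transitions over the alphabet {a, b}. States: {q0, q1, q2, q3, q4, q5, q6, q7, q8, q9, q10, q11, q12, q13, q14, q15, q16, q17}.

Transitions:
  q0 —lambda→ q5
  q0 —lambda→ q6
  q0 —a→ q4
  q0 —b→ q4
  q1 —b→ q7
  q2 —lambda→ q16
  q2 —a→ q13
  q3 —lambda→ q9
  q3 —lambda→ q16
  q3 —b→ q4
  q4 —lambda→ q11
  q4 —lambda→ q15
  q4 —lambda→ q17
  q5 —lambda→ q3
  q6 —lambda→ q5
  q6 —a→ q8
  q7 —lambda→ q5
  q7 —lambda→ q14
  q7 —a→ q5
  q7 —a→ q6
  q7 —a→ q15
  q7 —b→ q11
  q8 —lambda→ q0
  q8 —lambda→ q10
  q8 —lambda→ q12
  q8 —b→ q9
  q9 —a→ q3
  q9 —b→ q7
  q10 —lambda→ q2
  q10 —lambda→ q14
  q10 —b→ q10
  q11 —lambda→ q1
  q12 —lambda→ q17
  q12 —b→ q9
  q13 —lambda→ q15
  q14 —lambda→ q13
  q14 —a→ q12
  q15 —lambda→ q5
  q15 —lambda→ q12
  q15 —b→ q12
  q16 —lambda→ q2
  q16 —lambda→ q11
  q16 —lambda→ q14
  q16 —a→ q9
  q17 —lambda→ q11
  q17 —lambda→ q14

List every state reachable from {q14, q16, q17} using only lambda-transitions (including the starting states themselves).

{q1, q2, q3, q5, q9, q11, q12, q13, q14, q15, q16, q17}

Start with {q14, q16, q17}.
From q14 via lambda: add q13.
From q16 via lambda: add q2, q11.
From q11 via lambda: add q1.
From q13 via lambda: add q15.
From q15 via lambda: add q5, q12.
From q5 via lambda: add q3.
From q3 via lambda: add q9.
No new states can be added; the closed set is {q1, q2, q3, q5, q9, q11, q12, q13, q14, q15, q16, q17}.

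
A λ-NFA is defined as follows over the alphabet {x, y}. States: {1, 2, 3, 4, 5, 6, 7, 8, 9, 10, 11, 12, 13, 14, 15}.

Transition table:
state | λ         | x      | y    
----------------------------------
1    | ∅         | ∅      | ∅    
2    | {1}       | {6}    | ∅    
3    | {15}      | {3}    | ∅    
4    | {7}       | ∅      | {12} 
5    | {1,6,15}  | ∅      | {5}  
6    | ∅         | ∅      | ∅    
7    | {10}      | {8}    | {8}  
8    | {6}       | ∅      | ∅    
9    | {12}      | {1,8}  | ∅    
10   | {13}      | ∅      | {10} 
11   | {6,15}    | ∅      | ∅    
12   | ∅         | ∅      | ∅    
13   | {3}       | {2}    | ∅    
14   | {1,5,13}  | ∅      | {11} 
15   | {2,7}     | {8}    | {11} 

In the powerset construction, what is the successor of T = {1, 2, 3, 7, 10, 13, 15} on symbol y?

{1, 2, 3, 6, 7, 8, 10, 11, 13, 15}

7 on y → {8}.
10 on y → {10}.
15 on y → {11}.
No y-transition from 1, 2, 3, 13.
Union after reading y: {8, 10, 11}.
Now take the λ-closure:
From 8 via λ: add 6.
From 10 via λ: add 13.
From 11 via λ: add 15.
From 13 via λ: add 3.
From 15 via λ: add 2, 7.
From 2 via λ: add 1.
No new states can be added; the closed set is {1, 2, 3, 6, 7, 8, 10, 11, 13, 15}.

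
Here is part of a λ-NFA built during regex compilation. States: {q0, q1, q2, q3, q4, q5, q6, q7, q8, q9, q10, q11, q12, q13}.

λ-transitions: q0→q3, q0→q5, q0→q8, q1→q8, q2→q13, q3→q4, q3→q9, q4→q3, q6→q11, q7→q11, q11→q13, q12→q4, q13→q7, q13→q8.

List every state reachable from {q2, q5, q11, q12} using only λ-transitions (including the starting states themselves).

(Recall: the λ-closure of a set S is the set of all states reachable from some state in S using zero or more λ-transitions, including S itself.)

Start with {q2, q5, q11, q12}.
From q2 via λ: add q13.
From q12 via λ: add q4.
From q4 via λ: add q3.
From q13 via λ: add q7, q8.
From q3 via λ: add q9.
No new states can be added; the closed set is {q2, q3, q4, q5, q7, q8, q9, q11, q12, q13}.

{q2, q3, q4, q5, q7, q8, q9, q11, q12, q13}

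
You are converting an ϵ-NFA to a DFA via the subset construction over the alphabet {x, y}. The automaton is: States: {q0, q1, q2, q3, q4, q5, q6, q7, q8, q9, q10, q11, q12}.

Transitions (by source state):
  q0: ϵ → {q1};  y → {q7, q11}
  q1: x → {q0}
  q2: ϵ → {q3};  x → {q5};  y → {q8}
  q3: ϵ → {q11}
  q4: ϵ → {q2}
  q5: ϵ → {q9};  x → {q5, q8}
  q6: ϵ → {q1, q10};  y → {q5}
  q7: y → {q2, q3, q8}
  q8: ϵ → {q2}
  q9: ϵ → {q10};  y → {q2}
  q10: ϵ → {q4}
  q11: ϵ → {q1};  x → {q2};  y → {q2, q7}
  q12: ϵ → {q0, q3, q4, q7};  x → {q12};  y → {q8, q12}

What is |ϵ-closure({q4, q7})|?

6

Start with {q4, q7}.
From q4 via ϵ: add q2.
From q2 via ϵ: add q3.
From q3 via ϵ: add q11.
From q11 via ϵ: add q1.
ϵ-closure = {q1, q2, q3, q4, q7, q11}, which has 6 states.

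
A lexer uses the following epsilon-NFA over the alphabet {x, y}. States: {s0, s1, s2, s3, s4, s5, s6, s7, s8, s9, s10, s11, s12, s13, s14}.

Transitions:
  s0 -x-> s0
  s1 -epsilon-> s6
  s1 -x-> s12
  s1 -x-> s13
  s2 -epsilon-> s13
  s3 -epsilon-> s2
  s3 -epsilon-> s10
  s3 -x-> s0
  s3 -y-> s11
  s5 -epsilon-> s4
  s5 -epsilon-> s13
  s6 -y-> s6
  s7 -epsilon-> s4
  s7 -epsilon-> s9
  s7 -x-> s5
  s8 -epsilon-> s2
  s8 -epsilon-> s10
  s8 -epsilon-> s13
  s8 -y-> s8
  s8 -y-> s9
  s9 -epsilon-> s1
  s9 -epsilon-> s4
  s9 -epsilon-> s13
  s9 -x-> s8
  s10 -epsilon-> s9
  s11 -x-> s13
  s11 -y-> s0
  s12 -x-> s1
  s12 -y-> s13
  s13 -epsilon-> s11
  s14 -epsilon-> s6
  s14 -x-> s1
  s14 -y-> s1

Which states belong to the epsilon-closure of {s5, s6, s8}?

Start with {s5, s6, s8}.
From s5 via epsilon: add s4, s13.
From s8 via epsilon: add s2, s10.
From s10 via epsilon: add s9.
From s13 via epsilon: add s11.
From s9 via epsilon: add s1.
No new states can be added; the closed set is {s1, s2, s4, s5, s6, s8, s9, s10, s11, s13}.

{s1, s2, s4, s5, s6, s8, s9, s10, s11, s13}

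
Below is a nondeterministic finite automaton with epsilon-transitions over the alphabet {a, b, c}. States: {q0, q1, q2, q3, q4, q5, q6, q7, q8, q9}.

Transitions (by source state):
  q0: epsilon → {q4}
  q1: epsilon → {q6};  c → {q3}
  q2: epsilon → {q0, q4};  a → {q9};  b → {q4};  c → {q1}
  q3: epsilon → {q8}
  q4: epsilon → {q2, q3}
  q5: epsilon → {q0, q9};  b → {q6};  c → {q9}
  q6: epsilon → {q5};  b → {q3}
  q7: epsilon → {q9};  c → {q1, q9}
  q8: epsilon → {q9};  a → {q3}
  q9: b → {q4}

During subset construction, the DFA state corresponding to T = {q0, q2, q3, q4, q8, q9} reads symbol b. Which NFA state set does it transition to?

{q0, q2, q3, q4, q8, q9}

q2 on b → {q4}.
q9 on b → {q4}.
No b-transition from q0, q3, q4, q8.
Union after reading b: {q4}.
Now take the epsilon-closure:
From q4 via epsilon: add q2, q3.
From q2 via epsilon: add q0.
From q3 via epsilon: add q8.
From q8 via epsilon: add q9.
No new states can be added; the closed set is {q0, q2, q3, q4, q8, q9}.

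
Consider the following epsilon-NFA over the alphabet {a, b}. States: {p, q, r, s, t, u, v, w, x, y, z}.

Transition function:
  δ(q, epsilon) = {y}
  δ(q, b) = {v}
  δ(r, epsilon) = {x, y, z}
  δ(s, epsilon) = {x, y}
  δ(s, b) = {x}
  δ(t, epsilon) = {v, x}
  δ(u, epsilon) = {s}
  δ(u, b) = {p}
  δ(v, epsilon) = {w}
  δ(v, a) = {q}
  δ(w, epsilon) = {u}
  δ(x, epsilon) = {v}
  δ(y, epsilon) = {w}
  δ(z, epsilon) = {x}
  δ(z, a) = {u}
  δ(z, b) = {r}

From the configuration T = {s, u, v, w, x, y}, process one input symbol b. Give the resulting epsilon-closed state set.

{p, s, u, v, w, x, y}

s on b → {x}.
u on b → {p}.
No b-transition from v, w, x, y.
Union after reading b: {p, x}.
Now take the epsilon-closure:
From x via epsilon: add v.
From v via epsilon: add w.
From w via epsilon: add u.
From u via epsilon: add s.
From s via epsilon: add y.
No new states can be added; the closed set is {p, s, u, v, w, x, y}.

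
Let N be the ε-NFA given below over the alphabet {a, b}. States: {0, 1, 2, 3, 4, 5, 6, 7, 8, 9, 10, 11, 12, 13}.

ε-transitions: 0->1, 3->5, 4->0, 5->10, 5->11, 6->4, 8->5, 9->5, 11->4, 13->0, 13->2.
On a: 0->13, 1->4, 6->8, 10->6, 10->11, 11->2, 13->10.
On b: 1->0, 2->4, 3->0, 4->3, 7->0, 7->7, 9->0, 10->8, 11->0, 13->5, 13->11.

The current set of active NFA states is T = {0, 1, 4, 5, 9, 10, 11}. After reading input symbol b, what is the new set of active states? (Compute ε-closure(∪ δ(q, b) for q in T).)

1 on b → {0}.
4 on b → {3}.
9 on b → {0}.
10 on b → {8}.
11 on b → {0}.
No b-transition from 0, 5.
Union after reading b: {0, 3, 8}.
Now take the ε-closure:
From 0 via ε: add 1.
From 3 via ε: add 5.
From 5 via ε: add 10, 11.
From 11 via ε: add 4.
No new states can be added; the closed set is {0, 1, 3, 4, 5, 8, 10, 11}.

{0, 1, 3, 4, 5, 8, 10, 11}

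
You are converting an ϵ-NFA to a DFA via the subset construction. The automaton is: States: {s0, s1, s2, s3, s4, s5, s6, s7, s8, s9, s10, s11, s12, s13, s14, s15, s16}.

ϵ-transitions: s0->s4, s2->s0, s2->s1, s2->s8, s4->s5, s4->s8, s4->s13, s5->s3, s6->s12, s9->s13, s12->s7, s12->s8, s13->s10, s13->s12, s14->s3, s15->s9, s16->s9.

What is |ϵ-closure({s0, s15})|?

Start with {s0, s15}.
From s0 via ϵ: add s4.
From s15 via ϵ: add s9.
From s4 via ϵ: add s5, s8, s13.
From s5 via ϵ: add s3.
From s13 via ϵ: add s10, s12.
From s12 via ϵ: add s7.
ϵ-closure = {s0, s3, s4, s5, s7, s8, s9, s10, s12, s13, s15}, which has 11 states.

11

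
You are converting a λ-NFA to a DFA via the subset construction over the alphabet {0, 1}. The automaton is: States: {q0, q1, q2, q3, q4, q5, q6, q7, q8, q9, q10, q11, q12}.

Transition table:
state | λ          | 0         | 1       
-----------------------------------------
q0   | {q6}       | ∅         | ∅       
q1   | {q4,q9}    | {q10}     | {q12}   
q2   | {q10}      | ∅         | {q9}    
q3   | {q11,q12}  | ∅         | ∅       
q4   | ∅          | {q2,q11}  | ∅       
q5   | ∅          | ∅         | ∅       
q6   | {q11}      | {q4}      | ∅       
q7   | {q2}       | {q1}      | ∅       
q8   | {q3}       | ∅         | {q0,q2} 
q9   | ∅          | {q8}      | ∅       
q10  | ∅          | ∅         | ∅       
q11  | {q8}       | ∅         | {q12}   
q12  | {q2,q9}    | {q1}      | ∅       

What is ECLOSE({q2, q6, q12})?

{q2, q3, q6, q8, q9, q10, q11, q12}

Start with {q2, q6, q12}.
From q2 via λ: add q10.
From q6 via λ: add q11.
From q12 via λ: add q9.
From q11 via λ: add q8.
From q8 via λ: add q3.
No new states can be added; the closed set is {q2, q3, q6, q8, q9, q10, q11, q12}.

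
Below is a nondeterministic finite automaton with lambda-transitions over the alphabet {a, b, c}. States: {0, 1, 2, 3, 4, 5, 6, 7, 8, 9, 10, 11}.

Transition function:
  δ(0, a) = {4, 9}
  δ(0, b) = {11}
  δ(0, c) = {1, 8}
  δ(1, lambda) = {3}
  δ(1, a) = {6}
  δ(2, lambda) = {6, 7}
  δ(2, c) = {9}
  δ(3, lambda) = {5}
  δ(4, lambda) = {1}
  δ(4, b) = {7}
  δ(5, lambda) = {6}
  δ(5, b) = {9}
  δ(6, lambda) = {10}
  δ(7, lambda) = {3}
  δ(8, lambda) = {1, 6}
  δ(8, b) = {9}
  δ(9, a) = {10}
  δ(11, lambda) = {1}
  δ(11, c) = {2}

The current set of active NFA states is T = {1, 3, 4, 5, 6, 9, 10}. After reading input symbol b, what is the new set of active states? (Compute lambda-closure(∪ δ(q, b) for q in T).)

{3, 5, 6, 7, 9, 10}

4 on b → {7}.
5 on b → {9}.
No b-transition from 1, 3, 6, 9, 10.
Union after reading b: {7, 9}.
Now take the lambda-closure:
From 7 via lambda: add 3.
From 3 via lambda: add 5.
From 5 via lambda: add 6.
From 6 via lambda: add 10.
No new states can be added; the closed set is {3, 5, 6, 7, 9, 10}.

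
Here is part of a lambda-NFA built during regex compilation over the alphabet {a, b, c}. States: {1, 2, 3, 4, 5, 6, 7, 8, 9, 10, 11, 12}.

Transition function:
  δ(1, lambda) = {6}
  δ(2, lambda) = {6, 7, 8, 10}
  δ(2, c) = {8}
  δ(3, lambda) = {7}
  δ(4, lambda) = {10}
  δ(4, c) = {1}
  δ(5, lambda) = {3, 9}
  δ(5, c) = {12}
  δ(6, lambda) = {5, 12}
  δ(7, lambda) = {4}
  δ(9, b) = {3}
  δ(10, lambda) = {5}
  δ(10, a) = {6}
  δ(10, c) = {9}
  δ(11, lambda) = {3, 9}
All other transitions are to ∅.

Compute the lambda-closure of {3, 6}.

Start with {3, 6}.
From 3 via lambda: add 7.
From 6 via lambda: add 5, 12.
From 5 via lambda: add 9.
From 7 via lambda: add 4.
From 4 via lambda: add 10.
No new states can be added; the closed set is {3, 4, 5, 6, 7, 9, 10, 12}.

{3, 4, 5, 6, 7, 9, 10, 12}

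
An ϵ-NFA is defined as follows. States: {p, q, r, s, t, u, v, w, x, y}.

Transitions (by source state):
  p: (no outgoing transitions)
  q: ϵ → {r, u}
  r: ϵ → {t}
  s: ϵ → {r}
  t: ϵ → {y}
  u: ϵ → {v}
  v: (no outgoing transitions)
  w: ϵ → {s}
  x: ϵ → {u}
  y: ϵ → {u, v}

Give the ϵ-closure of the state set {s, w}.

{r, s, t, u, v, w, y}

Start with {s, w}.
From s via ϵ: add r.
From r via ϵ: add t.
From t via ϵ: add y.
From y via ϵ: add u, v.
No new states can be added; the closed set is {r, s, t, u, v, w, y}.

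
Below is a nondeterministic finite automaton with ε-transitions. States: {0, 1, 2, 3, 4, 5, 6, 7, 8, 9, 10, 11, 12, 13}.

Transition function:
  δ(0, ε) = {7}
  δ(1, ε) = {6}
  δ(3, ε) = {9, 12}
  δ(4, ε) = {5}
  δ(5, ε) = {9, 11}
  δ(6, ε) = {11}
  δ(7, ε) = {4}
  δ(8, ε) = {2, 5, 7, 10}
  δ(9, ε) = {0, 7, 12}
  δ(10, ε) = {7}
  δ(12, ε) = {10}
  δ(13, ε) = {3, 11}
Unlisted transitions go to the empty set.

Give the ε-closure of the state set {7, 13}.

Start with {7, 13}.
From 7 via ε: add 4.
From 13 via ε: add 3, 11.
From 3 via ε: add 9, 12.
From 4 via ε: add 5.
From 9 via ε: add 0.
From 12 via ε: add 10.
No new states can be added; the closed set is {0, 3, 4, 5, 7, 9, 10, 11, 12, 13}.

{0, 3, 4, 5, 7, 9, 10, 11, 12, 13}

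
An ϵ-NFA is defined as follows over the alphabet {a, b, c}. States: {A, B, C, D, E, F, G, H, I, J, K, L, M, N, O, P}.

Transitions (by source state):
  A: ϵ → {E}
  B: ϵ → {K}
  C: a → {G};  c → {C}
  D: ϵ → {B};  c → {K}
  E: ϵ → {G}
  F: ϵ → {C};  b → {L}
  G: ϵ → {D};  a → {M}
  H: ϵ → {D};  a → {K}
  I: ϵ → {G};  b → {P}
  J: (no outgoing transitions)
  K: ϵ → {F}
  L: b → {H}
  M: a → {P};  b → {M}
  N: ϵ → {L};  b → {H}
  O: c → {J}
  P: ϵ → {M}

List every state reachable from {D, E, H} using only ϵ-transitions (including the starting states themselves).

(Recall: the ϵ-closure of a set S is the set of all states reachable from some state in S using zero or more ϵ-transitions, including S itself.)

Start with {D, E, H}.
From D via ϵ: add B.
From E via ϵ: add G.
From B via ϵ: add K.
From K via ϵ: add F.
From F via ϵ: add C.
No new states can be added; the closed set is {B, C, D, E, F, G, H, K}.

{B, C, D, E, F, G, H, K}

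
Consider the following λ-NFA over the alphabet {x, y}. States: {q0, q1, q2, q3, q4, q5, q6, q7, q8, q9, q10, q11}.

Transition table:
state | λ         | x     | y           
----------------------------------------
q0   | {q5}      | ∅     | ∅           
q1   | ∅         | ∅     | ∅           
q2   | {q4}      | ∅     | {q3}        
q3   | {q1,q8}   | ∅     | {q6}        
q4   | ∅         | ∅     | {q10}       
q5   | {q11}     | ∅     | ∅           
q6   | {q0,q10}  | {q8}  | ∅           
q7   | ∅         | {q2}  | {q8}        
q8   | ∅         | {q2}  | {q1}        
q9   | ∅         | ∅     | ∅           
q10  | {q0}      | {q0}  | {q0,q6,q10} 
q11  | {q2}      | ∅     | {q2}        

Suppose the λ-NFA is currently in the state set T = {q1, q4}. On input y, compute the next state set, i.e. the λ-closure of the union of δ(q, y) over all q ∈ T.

{q0, q2, q4, q5, q10, q11}

q4 on y → {q10}.
No y-transition from q1.
Union after reading y: {q10}.
Now take the λ-closure:
From q10 via λ: add q0.
From q0 via λ: add q5.
From q5 via λ: add q11.
From q11 via λ: add q2.
From q2 via λ: add q4.
No new states can be added; the closed set is {q0, q2, q4, q5, q10, q11}.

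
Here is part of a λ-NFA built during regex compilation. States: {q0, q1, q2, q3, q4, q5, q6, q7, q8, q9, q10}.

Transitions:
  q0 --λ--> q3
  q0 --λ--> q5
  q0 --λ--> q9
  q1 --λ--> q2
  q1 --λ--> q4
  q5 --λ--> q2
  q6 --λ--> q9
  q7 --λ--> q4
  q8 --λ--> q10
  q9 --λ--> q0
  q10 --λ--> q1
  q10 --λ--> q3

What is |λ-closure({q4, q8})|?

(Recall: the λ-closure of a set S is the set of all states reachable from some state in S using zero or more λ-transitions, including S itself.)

Start with {q4, q8}.
From q8 via λ: add q10.
From q10 via λ: add q1, q3.
From q1 via λ: add q2.
λ-closure = {q1, q2, q3, q4, q8, q10}, which has 6 states.

6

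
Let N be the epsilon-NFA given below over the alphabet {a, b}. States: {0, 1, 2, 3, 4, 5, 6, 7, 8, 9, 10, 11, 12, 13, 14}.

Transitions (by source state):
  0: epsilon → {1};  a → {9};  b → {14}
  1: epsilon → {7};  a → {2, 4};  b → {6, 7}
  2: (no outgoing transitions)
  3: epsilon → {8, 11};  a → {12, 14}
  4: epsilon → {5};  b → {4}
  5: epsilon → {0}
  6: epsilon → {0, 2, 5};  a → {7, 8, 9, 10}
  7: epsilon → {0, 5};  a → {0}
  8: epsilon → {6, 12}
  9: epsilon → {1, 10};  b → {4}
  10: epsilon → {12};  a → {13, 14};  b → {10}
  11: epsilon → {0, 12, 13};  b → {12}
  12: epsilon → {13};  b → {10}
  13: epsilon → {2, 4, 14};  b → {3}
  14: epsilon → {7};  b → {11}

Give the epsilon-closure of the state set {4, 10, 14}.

Start with {4, 10, 14}.
From 4 via epsilon: add 5.
From 10 via epsilon: add 12.
From 14 via epsilon: add 7.
From 5 via epsilon: add 0.
From 12 via epsilon: add 13.
From 0 via epsilon: add 1.
From 13 via epsilon: add 2.
No new states can be added; the closed set is {0, 1, 2, 4, 5, 7, 10, 12, 13, 14}.

{0, 1, 2, 4, 5, 7, 10, 12, 13, 14}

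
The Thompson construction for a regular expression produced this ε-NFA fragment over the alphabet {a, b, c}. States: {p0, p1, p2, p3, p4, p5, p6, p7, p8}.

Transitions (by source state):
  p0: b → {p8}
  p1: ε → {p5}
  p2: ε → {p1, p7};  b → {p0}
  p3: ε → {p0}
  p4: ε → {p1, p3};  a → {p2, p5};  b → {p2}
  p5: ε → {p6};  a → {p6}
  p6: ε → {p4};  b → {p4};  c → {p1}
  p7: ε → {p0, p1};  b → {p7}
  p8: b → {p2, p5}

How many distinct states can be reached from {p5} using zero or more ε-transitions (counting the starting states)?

6

Start with {p5}.
From p5 via ε: add p6.
From p6 via ε: add p4.
From p4 via ε: add p1, p3.
From p3 via ε: add p0.
ε-closure = {p0, p1, p3, p4, p5, p6}, which has 6 states.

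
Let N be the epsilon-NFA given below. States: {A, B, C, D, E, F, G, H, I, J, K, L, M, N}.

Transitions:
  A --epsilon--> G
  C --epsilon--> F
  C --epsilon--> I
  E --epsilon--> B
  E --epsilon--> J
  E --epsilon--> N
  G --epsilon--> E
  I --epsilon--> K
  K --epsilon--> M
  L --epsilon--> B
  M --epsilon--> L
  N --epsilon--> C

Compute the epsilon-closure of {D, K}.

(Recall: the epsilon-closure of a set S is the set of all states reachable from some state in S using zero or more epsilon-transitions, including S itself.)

{B, D, K, L, M}

Start with {D, K}.
From K via epsilon: add M.
From M via epsilon: add L.
From L via epsilon: add B.
No new states can be added; the closed set is {B, D, K, L, M}.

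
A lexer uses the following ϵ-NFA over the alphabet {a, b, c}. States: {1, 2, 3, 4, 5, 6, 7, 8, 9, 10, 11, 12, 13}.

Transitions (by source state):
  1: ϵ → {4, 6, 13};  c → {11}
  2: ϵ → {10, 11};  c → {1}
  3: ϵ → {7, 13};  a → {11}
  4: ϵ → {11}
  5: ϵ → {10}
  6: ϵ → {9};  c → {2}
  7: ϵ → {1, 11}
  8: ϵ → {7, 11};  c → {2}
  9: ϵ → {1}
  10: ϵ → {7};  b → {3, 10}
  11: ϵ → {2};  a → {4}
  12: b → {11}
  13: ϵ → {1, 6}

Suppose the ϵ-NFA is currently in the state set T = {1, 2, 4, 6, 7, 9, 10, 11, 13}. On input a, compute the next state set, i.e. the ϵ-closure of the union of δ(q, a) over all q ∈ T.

11 on a → {4}.
No a-transition from 1, 2, 4, 6, 7, 9, 10, 13.
Union after reading a: {4}.
Now take the ϵ-closure:
From 4 via ϵ: add 11.
From 11 via ϵ: add 2.
From 2 via ϵ: add 10.
From 10 via ϵ: add 7.
From 7 via ϵ: add 1.
From 1 via ϵ: add 6, 13.
From 6 via ϵ: add 9.
No new states can be added; the closed set is {1, 2, 4, 6, 7, 9, 10, 11, 13}.

{1, 2, 4, 6, 7, 9, 10, 11, 13}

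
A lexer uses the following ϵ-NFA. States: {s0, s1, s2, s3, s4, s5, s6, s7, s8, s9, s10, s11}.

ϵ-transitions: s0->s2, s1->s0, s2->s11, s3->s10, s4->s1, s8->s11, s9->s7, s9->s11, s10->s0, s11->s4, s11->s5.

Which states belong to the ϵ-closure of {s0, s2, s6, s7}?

{s0, s1, s2, s4, s5, s6, s7, s11}

Start with {s0, s2, s6, s7}.
From s2 via ϵ: add s11.
From s11 via ϵ: add s4, s5.
From s4 via ϵ: add s1.
No new states can be added; the closed set is {s0, s1, s2, s4, s5, s6, s7, s11}.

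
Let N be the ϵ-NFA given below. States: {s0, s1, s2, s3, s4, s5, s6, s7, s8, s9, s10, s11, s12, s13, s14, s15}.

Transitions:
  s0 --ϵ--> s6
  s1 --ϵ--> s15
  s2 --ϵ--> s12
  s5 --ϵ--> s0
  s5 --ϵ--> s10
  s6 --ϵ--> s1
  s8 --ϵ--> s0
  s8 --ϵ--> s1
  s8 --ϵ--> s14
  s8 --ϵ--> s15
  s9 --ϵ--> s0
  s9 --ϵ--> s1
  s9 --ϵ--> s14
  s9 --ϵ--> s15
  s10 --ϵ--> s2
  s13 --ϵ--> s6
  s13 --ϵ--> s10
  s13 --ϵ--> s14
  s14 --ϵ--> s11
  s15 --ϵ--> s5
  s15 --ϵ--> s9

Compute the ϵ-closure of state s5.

{s0, s1, s2, s5, s6, s9, s10, s11, s12, s14, s15}

Start with {s5}.
From s5 via ϵ: add s0, s10.
From s0 via ϵ: add s6.
From s10 via ϵ: add s2.
From s2 via ϵ: add s12.
From s6 via ϵ: add s1.
From s1 via ϵ: add s15.
From s15 via ϵ: add s9.
From s9 via ϵ: add s14.
From s14 via ϵ: add s11.
No new states can be added; the closed set is {s0, s1, s2, s5, s6, s9, s10, s11, s12, s14, s15}.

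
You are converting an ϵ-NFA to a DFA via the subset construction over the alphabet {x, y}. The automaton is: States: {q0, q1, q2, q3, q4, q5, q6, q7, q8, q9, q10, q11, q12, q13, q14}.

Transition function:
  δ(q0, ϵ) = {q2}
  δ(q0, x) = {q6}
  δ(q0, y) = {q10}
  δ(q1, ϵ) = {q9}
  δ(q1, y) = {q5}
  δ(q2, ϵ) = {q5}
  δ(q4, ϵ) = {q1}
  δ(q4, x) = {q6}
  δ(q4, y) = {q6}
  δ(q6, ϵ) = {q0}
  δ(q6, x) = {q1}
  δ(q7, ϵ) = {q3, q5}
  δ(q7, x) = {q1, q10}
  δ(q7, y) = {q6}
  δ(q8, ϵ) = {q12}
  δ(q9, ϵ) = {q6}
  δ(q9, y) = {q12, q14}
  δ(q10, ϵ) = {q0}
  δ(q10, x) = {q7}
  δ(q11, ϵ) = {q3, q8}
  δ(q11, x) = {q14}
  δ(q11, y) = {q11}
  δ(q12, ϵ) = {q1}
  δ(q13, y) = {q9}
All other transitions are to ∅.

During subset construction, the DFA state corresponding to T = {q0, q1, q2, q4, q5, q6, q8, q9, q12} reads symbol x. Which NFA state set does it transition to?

q0 on x → {q6}.
q4 on x → {q6}.
q6 on x → {q1}.
No x-transition from q1, q2, q5, q8, q9, q12.
Union after reading x: {q1, q6}.
Now take the ϵ-closure:
From q1 via ϵ: add q9.
From q6 via ϵ: add q0.
From q0 via ϵ: add q2.
From q2 via ϵ: add q5.
No new states can be added; the closed set is {q0, q1, q2, q5, q6, q9}.

{q0, q1, q2, q5, q6, q9}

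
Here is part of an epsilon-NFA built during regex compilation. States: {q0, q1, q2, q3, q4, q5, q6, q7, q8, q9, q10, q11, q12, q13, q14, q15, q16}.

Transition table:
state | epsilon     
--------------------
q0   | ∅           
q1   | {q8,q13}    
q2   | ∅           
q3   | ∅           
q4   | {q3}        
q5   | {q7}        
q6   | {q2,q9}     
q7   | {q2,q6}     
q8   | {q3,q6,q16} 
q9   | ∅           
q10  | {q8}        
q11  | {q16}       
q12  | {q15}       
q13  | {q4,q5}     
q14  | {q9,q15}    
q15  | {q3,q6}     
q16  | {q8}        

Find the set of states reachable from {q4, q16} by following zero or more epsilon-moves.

{q2, q3, q4, q6, q8, q9, q16}

Start with {q4, q16}.
From q4 via epsilon: add q3.
From q16 via epsilon: add q8.
From q8 via epsilon: add q6.
From q6 via epsilon: add q2, q9.
No new states can be added; the closed set is {q2, q3, q4, q6, q8, q9, q16}.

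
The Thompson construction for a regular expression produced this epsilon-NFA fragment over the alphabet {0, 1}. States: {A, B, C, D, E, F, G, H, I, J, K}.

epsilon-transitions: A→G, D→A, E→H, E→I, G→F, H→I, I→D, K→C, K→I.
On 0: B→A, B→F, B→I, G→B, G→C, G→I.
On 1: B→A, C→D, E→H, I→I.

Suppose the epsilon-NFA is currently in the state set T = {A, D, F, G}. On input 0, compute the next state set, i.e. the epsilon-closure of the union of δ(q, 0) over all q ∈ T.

G on 0 → {B, C, I}.
No 0-transition from A, D, F.
Union after reading 0: {B, C, I}.
Now take the epsilon-closure:
From I via epsilon: add D.
From D via epsilon: add A.
From A via epsilon: add G.
From G via epsilon: add F.
No new states can be added; the closed set is {A, B, C, D, F, G, I}.

{A, B, C, D, F, G, I}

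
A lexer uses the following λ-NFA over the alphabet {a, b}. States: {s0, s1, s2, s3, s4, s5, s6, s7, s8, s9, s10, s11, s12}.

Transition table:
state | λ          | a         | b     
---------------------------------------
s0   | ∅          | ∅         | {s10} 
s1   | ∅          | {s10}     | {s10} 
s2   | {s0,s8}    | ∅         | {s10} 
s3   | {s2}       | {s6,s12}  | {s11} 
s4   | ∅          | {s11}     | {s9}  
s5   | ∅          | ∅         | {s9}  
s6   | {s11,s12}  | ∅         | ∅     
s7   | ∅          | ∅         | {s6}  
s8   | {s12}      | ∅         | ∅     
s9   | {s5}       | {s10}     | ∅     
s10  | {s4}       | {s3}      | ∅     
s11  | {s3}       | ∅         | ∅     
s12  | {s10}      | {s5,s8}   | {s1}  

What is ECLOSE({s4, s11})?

Start with {s4, s11}.
From s11 via λ: add s3.
From s3 via λ: add s2.
From s2 via λ: add s0, s8.
From s8 via λ: add s12.
From s12 via λ: add s10.
No new states can be added; the closed set is {s0, s2, s3, s4, s8, s10, s11, s12}.

{s0, s2, s3, s4, s8, s10, s11, s12}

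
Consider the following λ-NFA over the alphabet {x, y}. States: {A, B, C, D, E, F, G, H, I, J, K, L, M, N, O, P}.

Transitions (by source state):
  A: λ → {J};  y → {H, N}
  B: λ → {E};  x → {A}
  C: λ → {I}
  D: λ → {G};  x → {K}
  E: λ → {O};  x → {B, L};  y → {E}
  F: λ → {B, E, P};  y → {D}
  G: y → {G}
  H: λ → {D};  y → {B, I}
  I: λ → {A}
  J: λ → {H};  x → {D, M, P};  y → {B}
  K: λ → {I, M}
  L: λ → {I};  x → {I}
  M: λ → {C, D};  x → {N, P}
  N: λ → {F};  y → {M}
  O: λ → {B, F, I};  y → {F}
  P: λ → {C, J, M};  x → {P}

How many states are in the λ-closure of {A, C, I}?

7

Start with {A, C, I}.
From A via λ: add J.
From J via λ: add H.
From H via λ: add D.
From D via λ: add G.
λ-closure = {A, C, D, G, H, I, J}, which has 7 states.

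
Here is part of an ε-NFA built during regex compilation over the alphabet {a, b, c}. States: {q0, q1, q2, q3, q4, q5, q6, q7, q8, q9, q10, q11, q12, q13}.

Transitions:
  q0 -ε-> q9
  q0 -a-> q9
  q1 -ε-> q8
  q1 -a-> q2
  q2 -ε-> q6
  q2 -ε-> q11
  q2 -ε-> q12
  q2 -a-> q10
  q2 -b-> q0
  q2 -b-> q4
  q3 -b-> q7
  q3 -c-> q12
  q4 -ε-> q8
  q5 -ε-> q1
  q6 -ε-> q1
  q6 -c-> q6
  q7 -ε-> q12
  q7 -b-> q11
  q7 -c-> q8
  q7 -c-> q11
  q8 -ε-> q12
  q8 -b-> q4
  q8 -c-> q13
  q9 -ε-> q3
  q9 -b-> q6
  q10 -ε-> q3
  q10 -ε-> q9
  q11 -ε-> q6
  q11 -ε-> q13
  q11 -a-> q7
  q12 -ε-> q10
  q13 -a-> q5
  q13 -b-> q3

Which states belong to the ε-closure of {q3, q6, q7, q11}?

Start with {q3, q6, q7, q11}.
From q6 via ε: add q1.
From q7 via ε: add q12.
From q11 via ε: add q13.
From q1 via ε: add q8.
From q12 via ε: add q10.
From q10 via ε: add q9.
No new states can be added; the closed set is {q1, q3, q6, q7, q8, q9, q10, q11, q12, q13}.

{q1, q3, q6, q7, q8, q9, q10, q11, q12, q13}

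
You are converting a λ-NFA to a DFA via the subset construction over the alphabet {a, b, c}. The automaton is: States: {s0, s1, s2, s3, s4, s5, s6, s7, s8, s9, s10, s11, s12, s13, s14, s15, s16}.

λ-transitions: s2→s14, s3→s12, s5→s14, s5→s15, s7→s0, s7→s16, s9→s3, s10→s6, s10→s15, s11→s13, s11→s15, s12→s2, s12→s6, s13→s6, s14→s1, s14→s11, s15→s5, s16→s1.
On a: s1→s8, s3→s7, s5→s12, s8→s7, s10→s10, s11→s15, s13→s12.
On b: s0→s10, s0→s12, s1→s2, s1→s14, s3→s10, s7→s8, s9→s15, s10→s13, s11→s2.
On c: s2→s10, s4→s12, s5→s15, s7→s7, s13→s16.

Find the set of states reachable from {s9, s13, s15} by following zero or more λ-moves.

{s1, s2, s3, s5, s6, s9, s11, s12, s13, s14, s15}

Start with {s9, s13, s15}.
From s9 via λ: add s3.
From s13 via λ: add s6.
From s15 via λ: add s5.
From s3 via λ: add s12.
From s5 via λ: add s14.
From s12 via λ: add s2.
From s14 via λ: add s1, s11.
No new states can be added; the closed set is {s1, s2, s3, s5, s6, s9, s11, s12, s13, s14, s15}.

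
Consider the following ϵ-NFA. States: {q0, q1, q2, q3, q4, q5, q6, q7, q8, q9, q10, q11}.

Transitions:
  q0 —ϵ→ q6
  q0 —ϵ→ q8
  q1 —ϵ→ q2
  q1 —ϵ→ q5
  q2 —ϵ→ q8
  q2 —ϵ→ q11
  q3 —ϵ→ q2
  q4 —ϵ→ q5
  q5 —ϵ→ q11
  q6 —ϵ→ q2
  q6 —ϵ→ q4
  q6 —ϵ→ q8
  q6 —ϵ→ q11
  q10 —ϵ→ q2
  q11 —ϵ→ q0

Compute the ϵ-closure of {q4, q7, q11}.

Start with {q4, q7, q11}.
From q4 via ϵ: add q5.
From q11 via ϵ: add q0.
From q0 via ϵ: add q6, q8.
From q6 via ϵ: add q2.
No new states can be added; the closed set is {q0, q2, q4, q5, q6, q7, q8, q11}.

{q0, q2, q4, q5, q6, q7, q8, q11}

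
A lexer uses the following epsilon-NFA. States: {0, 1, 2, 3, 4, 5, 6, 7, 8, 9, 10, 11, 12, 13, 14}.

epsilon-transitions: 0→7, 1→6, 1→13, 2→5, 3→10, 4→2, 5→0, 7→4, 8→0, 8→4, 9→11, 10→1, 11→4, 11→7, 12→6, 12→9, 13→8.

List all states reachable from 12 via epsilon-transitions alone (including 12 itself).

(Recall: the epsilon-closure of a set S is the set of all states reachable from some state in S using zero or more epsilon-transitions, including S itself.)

{0, 2, 4, 5, 6, 7, 9, 11, 12}

Start with {12}.
From 12 via epsilon: add 6, 9.
From 9 via epsilon: add 11.
From 11 via epsilon: add 4, 7.
From 4 via epsilon: add 2.
From 2 via epsilon: add 5.
From 5 via epsilon: add 0.
No new states can be added; the closed set is {0, 2, 4, 5, 6, 7, 9, 11, 12}.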